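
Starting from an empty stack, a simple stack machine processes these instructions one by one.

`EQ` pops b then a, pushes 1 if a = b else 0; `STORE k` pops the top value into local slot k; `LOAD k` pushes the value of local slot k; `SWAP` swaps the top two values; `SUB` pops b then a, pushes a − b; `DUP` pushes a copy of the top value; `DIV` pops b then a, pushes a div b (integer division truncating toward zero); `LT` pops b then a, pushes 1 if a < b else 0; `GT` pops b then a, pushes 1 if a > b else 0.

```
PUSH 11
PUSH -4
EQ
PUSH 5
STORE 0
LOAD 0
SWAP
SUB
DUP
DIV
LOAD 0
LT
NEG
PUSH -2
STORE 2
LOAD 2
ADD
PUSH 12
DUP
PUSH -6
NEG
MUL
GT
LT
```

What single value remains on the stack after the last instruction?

PUSH 11 -> [11]
PUSH -4 -> [11, -4]
EQ      -> [0]
PUSH 5  -> [0, 5]
STORE 0 -> [0]
LOAD 0  -> [0, 5]
SWAP    -> [5, 0]
SUB     -> [5]
DUP     -> [5, 5]
DIV     -> [1]
LOAD 0  -> [1, 5]
LT      -> [1]
NEG     -> [-1]
PUSH -2 -> [-1, -2]
STORE 2 -> [-1]
LOAD 2  -> [-1, -2]
ADD     -> [-3]
PUSH 12 -> [-3, 12]
DUP     -> [-3, 12, 12]
PUSH -6 -> [-3, 12, 12, -6]
NEG     -> [-3, 12, 12, 6]
MUL     -> [-3, 12, 72]
GT      -> [-3, 0]
LT      -> [1]

1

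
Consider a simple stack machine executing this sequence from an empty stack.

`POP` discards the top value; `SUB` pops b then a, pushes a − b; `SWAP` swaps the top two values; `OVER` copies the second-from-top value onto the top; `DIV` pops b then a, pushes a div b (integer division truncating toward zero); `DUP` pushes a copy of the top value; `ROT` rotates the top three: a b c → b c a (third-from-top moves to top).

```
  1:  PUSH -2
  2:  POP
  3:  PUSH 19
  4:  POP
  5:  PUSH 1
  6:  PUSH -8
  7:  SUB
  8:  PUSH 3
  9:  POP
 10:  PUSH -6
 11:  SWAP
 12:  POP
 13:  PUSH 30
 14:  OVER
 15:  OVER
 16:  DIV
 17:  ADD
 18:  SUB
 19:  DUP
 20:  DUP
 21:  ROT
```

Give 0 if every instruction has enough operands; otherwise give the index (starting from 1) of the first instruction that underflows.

0

PUSH -2 -> [-2]
POP     -> []
PUSH 19 -> [19]
POP     -> []
PUSH 1  -> [1]
PUSH -8 -> [1, -8]
SUB     -> [9]
PUSH 3  -> [9, 3]
POP     -> [9]
PUSH -6 -> [9, -6]
SWAP    -> [-6, 9]
POP     -> [-6]
PUSH 30 -> [-6, 30]
OVER    -> [-6, 30, -6]
OVER    -> [-6, 30, -6, 30]
DIV     -> [-6, 30, 0]
ADD     -> [-6, 30]
SUB     -> [-36]
DUP     -> [-36, -36]
DUP     -> [-36, -36, -36]
ROT     -> [-36, -36, -36]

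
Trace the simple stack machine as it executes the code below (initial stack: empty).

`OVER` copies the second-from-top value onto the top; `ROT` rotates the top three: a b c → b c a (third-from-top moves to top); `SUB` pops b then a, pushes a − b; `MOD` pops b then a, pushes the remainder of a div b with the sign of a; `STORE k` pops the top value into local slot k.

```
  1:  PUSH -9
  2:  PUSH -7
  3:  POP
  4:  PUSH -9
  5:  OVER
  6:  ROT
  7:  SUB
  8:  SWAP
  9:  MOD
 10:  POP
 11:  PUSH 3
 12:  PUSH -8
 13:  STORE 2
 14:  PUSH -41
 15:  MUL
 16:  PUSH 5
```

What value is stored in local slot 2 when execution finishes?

PUSH -9  -> -9
PUSH -7  -> -9 -7
POP      -> -9
PUSH -9  -> -9 -9
OVER     -> -9 -9 -9
ROT      -> -9 -9 -9
SUB      -> -9 0
SWAP     -> 0 -9
MOD      -> 0
POP      -> (empty)
PUSH 3   -> 3
PUSH -8  -> 3 -8
STORE 2  -> 3
PUSH -41 -> 3 -41
MUL      -> -123
PUSH 5   -> -123 5

-8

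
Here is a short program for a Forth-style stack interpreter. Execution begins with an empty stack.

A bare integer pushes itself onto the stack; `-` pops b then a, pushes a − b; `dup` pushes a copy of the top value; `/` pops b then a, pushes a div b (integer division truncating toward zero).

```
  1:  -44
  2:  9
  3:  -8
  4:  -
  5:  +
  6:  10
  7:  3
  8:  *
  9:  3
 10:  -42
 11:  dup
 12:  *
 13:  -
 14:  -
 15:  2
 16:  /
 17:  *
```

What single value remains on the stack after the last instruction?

-24165

-44  [-44]
9    [-44, 9]
-8   [-44, 9, -8]
-    [-44, 17]
+    [-27]
10   [-27, 10]
3    [-27, 10, 3]
*    [-27, 30]
3    [-27, 30, 3]
-42  [-27, 30, 3, -42]
dup  [-27, 30, 3, -42, -42]
*    [-27, 30, 3, 1764]
-    [-27, 30, -1761]
-    [-27, 1791]
2    [-27, 1791, 2]
/    [-27, 895]
*    [-24165]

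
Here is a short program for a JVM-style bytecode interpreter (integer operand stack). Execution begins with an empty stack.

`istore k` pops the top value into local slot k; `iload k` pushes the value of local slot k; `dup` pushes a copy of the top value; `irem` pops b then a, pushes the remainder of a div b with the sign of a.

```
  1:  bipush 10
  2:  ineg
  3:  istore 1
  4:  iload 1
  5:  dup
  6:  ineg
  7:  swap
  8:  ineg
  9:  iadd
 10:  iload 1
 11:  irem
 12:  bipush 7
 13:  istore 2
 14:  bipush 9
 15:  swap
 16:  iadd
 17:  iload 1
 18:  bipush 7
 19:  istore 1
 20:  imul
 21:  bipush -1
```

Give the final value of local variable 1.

7

bipush 10  [10]
ineg       [-10]
istore 1   []
iload 1    [-10]
dup        [-10, -10]
ineg       [-10, 10]
swap       [10, -10]
ineg       [10, 10]
iadd       [20]
iload 1    [20, -10]
irem       [0]
bipush 7   [0, 7]
istore 2   [0]
bipush 9   [0, 9]
swap       [9, 0]
iadd       [9]
iload 1    [9, -10]
bipush 7   [9, -10, 7]
istore 1   [9, -10]
imul       [-90]
bipush -1  [-90, -1]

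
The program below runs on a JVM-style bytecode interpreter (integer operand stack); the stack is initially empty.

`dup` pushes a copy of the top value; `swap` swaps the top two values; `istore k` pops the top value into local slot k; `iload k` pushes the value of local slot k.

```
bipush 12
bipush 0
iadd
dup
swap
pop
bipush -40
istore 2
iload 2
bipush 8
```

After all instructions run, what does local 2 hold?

bipush 12  : [12]
bipush 0   : [12, 0]
iadd       : [12]
dup        : [12, 12]
swap       : [12, 12]
pop        : [12]
bipush -40 : [12, -40]
istore 2   : [12]
iload 2    : [12, -40]
bipush 8   : [12, -40, 8]

-40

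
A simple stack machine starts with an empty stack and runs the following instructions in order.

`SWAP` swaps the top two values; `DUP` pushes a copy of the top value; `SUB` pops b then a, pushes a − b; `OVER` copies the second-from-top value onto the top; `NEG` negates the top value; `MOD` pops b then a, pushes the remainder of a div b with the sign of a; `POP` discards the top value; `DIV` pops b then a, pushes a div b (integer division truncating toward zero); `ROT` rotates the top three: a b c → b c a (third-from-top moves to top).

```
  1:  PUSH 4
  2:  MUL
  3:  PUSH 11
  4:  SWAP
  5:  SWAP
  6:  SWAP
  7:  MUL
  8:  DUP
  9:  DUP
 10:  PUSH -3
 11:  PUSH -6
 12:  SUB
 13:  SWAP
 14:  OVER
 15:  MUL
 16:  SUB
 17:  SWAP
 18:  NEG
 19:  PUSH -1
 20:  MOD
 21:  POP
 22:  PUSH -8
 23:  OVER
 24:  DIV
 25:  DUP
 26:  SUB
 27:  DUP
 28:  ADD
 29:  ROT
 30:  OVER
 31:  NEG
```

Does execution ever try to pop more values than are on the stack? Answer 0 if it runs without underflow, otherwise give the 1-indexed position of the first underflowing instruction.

PUSH 4 → [4]
MUL  — needs 2 operands, stack has 1 → underflow

2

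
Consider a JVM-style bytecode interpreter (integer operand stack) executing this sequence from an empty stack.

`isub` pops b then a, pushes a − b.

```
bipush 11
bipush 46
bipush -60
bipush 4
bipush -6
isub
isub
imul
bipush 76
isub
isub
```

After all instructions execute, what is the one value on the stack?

3307

bipush 11  → 11
bipush 46  → 11 46
bipush -60 → 11 46 -60
bipush 4   → 11 46 -60 4
bipush -6  → 11 46 -60 4 -6
isub       → 11 46 -60 10
isub       → 11 46 -70
imul       → 11 -3220
bipush 76  → 11 -3220 76
isub       → 11 -3296
isub       → 3307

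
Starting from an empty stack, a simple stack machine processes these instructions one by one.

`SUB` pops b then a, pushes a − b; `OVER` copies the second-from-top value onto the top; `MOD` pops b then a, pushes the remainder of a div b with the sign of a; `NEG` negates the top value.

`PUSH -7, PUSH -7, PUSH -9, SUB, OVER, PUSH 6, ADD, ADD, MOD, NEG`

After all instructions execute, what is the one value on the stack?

0

PUSH -7 → -7
PUSH -7 → -7 -7
PUSH -9 → -7 -7 -9
SUB     → -7 2
OVER    → -7 2 -7
PUSH 6  → -7 2 -7 6
ADD     → -7 2 -1
ADD     → -7 1
MOD     → 0
NEG     → 0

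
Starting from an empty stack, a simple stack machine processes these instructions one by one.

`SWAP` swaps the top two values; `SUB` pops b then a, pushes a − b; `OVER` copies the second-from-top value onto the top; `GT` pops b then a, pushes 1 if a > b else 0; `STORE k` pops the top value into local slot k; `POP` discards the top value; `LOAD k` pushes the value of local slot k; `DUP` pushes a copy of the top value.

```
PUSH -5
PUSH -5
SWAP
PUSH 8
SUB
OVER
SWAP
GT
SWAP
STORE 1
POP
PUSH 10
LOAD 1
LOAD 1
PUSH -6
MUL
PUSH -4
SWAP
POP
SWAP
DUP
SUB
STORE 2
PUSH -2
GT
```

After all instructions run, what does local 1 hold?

-5

PUSH -5  -5
PUSH -5  -5 -5
SWAP     -5 -5
PUSH 8   -5 -5 8
SUB      -5 -13
OVER     -5 -13 -5
SWAP     -5 -5 -13
GT       -5 1
SWAP     1 -5
STORE 1  1
POP      (empty)
PUSH 10  10
LOAD 1   10 -5
LOAD 1   10 -5 -5
PUSH -6  10 -5 -5 -6
MUL      10 -5 30
PUSH -4  10 -5 30 -4
SWAP     10 -5 -4 30
POP      10 -5 -4
SWAP     10 -4 -5
DUP      10 -4 -5 -5
SUB      10 -4 0
STORE 2  10 -4
PUSH -2  10 -4 -2
GT       10 0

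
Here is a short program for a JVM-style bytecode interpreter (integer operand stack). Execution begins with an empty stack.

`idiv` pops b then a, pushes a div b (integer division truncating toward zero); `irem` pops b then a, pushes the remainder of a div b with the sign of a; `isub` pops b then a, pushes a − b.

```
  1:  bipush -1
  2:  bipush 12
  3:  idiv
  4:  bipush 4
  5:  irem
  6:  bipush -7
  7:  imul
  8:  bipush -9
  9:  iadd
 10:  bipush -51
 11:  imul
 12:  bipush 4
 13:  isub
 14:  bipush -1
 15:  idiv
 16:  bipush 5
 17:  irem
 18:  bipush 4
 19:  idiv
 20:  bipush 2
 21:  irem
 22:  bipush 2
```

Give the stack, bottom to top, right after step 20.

[0, 2]

bipush -1  -> [-1]
bipush 12  -> [-1, 12]
idiv       -> [0]
bipush 4   -> [0, 4]
irem       -> [0]
bipush -7  -> [0, -7]
imul       -> [0]
bipush -9  -> [0, -9]
iadd       -> [-9]
bipush -51 -> [-9, -51]
imul       -> [459]
bipush 4   -> [459, 4]
isub       -> [455]
bipush -1  -> [455, -1]
idiv       -> [-455]
bipush 5   -> [-455, 5]
irem       -> [0]
bipush 4   -> [0, 4]
idiv       -> [0]
bipush 2   -> [0, 2]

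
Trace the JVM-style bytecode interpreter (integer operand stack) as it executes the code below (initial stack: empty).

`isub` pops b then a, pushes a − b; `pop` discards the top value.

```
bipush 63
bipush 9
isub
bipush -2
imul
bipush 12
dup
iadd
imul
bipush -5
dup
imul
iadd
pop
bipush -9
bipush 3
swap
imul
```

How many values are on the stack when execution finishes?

bipush 63 → 63
bipush 9  → 63 9
isub      → 54
bipush -2 → 54 -2
imul      → -108
bipush 12 → -108 12
dup       → -108 12 12
iadd      → -108 24
imul      → -2592
bipush -5 → -2592 -5
dup       → -2592 -5 -5
imul      → -2592 25
iadd      → -2567
pop       → (empty)
bipush -9 → -9
bipush 3  → -9 3
swap      → 3 -9
imul      → -27

1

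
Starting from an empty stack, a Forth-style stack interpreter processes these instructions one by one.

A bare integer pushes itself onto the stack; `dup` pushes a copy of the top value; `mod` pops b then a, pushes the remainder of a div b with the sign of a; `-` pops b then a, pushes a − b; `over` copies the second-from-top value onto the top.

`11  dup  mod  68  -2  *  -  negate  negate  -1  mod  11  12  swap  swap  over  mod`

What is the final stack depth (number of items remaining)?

3

11     : 11
dup    : 11 11
mod    : 0
68     : 0 68
-2     : 0 68 -2
*      : 0 -136
-      : 136
negate : -136
negate : 136
-1     : 136 -1
mod    : 0
11     : 0 11
12     : 0 11 12
swap   : 0 12 11
swap   : 0 11 12
over   : 0 11 12 11
mod    : 0 11 1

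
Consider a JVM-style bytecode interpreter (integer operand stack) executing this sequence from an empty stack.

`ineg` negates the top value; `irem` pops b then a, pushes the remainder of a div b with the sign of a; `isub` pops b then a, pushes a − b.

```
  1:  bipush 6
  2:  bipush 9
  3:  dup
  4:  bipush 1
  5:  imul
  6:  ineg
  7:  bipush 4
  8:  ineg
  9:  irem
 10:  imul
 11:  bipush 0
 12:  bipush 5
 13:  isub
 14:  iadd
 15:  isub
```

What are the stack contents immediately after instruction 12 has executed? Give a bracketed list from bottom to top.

[6, -9, 0, 5]

bipush 6  [6]
bipush 9  [6, 9]
dup       [6, 9, 9]
bipush 1  [6, 9, 9, 1]
imul      [6, 9, 9]
ineg      [6, 9, -9]
bipush 4  [6, 9, -9, 4]
ineg      [6, 9, -9, -4]
irem      [6, 9, -1]
imul      [6, -9]
bipush 0  [6, -9, 0]
bipush 5  [6, -9, 0, 5]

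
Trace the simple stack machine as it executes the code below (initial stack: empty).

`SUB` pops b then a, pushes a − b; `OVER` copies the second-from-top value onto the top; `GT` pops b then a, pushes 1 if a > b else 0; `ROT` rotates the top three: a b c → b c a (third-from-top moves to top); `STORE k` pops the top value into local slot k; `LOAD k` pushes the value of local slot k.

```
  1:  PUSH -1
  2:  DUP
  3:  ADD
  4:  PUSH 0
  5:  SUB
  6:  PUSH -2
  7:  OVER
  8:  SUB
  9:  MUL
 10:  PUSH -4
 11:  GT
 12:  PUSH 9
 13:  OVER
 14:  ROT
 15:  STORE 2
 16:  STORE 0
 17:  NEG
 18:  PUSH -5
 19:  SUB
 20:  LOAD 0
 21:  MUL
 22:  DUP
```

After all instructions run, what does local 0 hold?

1

PUSH -1 : -1
DUP     : -1 -1
ADD     : -2
PUSH 0  : -2 0
SUB     : -2
PUSH -2 : -2 -2
OVER    : -2 -2 -2
SUB     : -2 0
MUL     : 0
PUSH -4 : 0 -4
GT      : 1
PUSH 9  : 1 9
OVER    : 1 9 1
ROT     : 9 1 1
STORE 2 : 9 1
STORE 0 : 9
NEG     : -9
PUSH -5 : -9 -5
SUB     : -4
LOAD 0  : -4 1
MUL     : -4
DUP     : -4 -4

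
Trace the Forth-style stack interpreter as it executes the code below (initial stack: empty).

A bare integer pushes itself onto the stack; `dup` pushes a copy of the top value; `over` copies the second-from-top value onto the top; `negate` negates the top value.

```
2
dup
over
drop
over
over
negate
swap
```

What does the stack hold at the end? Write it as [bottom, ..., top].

[2, 2, -2, 2]

2       [2]
dup     [2, 2]
over    [2, 2, 2]
drop    [2, 2]
over    [2, 2, 2]
over    [2, 2, 2, 2]
negate  [2, 2, 2, -2]
swap    [2, 2, -2, 2]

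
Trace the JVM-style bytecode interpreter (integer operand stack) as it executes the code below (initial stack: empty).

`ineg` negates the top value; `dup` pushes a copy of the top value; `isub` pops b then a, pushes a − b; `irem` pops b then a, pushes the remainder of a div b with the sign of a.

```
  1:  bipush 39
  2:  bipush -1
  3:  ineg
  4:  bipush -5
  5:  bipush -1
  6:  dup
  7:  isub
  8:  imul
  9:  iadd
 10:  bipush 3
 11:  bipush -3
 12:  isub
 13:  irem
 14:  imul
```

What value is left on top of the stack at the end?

bipush 39 -> 39
bipush -1 -> 39 -1
ineg      -> 39 1
bipush -5 -> 39 1 -5
bipush -1 -> 39 1 -5 -1
dup       -> 39 1 -5 -1 -1
isub      -> 39 1 -5 0
imul      -> 39 1 0
iadd      -> 39 1
bipush 3  -> 39 1 3
bipush -3 -> 39 1 3 -3
isub      -> 39 1 6
irem      -> 39 1
imul      -> 39

39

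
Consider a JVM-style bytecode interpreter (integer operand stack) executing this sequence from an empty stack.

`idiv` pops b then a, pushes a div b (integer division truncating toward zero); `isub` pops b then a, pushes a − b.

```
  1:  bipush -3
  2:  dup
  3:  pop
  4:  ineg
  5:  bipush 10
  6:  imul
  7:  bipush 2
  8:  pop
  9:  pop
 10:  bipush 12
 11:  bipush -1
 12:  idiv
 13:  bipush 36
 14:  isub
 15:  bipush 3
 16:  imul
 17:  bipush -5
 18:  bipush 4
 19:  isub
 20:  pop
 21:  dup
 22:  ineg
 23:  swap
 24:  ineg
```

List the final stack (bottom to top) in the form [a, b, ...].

[144, 144]

bipush -3 -> [-3]
dup       -> [-3, -3]
pop       -> [-3]
ineg      -> [3]
bipush 10 -> [3, 10]
imul      -> [30]
bipush 2  -> [30, 2]
pop       -> [30]
pop       -> []
bipush 12 -> [12]
bipush -1 -> [12, -1]
idiv      -> [-12]
bipush 36 -> [-12, 36]
isub      -> [-48]
bipush 3  -> [-48, 3]
imul      -> [-144]
bipush -5 -> [-144, -5]
bipush 4  -> [-144, -5, 4]
isub      -> [-144, -9]
pop       -> [-144]
dup       -> [-144, -144]
ineg      -> [-144, 144]
swap      -> [144, -144]
ineg      -> [144, 144]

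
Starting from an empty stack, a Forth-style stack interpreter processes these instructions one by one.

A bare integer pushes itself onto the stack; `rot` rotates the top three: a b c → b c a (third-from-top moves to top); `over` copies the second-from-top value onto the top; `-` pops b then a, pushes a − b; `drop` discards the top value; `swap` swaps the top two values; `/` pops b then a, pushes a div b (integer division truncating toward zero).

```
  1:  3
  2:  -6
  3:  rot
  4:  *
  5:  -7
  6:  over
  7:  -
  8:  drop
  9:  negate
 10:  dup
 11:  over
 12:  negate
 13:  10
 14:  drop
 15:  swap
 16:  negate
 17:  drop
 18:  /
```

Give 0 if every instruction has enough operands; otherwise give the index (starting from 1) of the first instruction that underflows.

3  : [3]
-6 : [3, -6]
rot  — needs 3 operands, stack has 2 → underflow

3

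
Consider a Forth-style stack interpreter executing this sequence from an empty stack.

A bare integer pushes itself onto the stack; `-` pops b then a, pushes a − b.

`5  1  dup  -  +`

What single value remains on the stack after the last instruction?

5   : 5
1   : 5 1
dup : 5 1 1
-   : 5 0
+   : 5

5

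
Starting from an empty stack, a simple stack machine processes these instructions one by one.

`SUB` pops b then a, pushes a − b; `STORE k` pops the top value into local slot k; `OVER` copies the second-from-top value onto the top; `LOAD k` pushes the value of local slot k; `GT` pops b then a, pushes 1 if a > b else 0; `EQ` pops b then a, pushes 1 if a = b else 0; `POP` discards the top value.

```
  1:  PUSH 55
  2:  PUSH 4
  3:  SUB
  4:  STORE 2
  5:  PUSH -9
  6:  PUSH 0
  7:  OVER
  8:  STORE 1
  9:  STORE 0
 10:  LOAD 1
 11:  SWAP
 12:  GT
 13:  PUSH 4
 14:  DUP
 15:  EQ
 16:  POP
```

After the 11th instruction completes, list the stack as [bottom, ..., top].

PUSH 55 -> [55]
PUSH 4  -> [55, 4]
SUB     -> [51]
STORE 2 -> []
PUSH -9 -> [-9]
PUSH 0  -> [-9, 0]
OVER    -> [-9, 0, -9]
STORE 1 -> [-9, 0]
STORE 0 -> [-9]
LOAD 1  -> [-9, -9]
SWAP    -> [-9, -9]

[-9, -9]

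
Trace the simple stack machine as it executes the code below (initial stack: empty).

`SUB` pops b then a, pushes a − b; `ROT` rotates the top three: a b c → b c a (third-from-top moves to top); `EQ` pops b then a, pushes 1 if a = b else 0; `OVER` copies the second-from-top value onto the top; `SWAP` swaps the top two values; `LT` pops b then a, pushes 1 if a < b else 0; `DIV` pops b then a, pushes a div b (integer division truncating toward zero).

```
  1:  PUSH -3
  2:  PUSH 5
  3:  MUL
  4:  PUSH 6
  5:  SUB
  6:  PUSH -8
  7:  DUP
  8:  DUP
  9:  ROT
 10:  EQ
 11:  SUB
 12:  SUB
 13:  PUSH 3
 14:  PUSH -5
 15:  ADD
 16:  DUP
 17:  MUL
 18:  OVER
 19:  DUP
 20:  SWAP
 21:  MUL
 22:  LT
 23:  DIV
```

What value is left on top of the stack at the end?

-12

PUSH -3 -> -3
PUSH 5  -> -3 5
MUL     -> -15
PUSH 6  -> -15 6
SUB     -> -21
PUSH -8 -> -21 -8
DUP     -> -21 -8 -8
DUP     -> -21 -8 -8 -8
ROT     -> -21 -8 -8 -8
EQ      -> -21 -8 1
SUB     -> -21 -9
SUB     -> -12
PUSH 3  -> -12 3
PUSH -5 -> -12 3 -5
ADD     -> -12 -2
DUP     -> -12 -2 -2
MUL     -> -12 4
OVER    -> -12 4 -12
DUP     -> -12 4 -12 -12
SWAP    -> -12 4 -12 -12
MUL     -> -12 4 144
LT      -> -12 1
DIV     -> -12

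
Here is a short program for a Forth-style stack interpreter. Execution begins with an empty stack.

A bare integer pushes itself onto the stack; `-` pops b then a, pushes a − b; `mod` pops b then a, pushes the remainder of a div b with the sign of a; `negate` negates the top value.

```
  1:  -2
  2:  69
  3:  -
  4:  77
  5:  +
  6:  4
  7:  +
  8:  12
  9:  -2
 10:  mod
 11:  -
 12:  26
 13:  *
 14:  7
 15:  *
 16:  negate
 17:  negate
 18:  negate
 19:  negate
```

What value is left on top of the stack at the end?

1820

-2     → -2
69     → -2 69
-      → -71
77     → -71 77
+      → 6
4      → 6 4
+      → 10
12     → 10 12
-2     → 10 12 -2
mod    → 10 0
-      → 10
26     → 10 26
*      → 260
7      → 260 7
*      → 1820
negate → -1820
negate → 1820
negate → -1820
negate → 1820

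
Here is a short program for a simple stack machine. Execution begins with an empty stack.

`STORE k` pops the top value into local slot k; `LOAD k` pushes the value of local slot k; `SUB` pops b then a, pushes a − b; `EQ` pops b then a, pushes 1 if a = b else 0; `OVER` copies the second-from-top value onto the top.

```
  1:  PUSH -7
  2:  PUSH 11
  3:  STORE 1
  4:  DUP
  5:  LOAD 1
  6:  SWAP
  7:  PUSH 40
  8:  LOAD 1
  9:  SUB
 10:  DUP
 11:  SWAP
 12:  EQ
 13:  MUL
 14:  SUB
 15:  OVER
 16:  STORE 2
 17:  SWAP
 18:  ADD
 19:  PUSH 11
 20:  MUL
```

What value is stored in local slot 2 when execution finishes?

-7

PUSH -7 → -7
PUSH 11 → -7 11
STORE 1 → -7
DUP     → -7 -7
LOAD 1  → -7 -7 11
SWAP    → -7 11 -7
PUSH 40 → -7 11 -7 40
LOAD 1  → -7 11 -7 40 11
SUB     → -7 11 -7 29
DUP     → -7 11 -7 29 29
SWAP    → -7 11 -7 29 29
EQ      → -7 11 -7 1
MUL     → -7 11 -7
SUB     → -7 18
OVER    → -7 18 -7
STORE 2 → -7 18
SWAP    → 18 -7
ADD     → 11
PUSH 11 → 11 11
MUL     → 121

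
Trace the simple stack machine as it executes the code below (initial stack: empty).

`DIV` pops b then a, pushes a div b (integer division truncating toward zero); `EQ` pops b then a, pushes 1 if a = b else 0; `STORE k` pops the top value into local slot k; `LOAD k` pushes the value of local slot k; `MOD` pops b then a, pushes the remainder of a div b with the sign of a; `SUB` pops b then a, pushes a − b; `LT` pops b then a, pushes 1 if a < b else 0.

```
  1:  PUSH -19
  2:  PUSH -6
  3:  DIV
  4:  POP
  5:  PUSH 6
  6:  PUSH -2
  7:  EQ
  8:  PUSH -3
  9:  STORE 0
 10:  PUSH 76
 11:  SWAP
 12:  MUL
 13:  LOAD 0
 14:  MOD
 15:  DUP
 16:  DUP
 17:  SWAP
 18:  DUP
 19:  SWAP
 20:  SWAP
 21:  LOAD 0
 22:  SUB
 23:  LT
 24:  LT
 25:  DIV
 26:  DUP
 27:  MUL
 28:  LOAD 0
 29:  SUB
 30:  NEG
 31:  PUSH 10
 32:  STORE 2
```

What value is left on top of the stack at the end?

PUSH -19 → -19
PUSH -6  → -19 -6
DIV      → 3
POP      → (empty)
PUSH 6   → 6
PUSH -2  → 6 -2
EQ       → 0
PUSH -3  → 0 -3
STORE 0  → 0
PUSH 76  → 0 76
SWAP     → 76 0
MUL      → 0
LOAD 0   → 0 -3
MOD      → 0
DUP      → 0 0
DUP      → 0 0 0
SWAP     → 0 0 0
DUP      → 0 0 0 0
SWAP     → 0 0 0 0
SWAP     → 0 0 0 0
LOAD 0   → 0 0 0 0 -3
SUB      → 0 0 0 3
LT       → 0 0 1
LT       → 0 1
DIV      → 0
DUP      → 0 0
MUL      → 0
LOAD 0   → 0 -3
SUB      → 3
NEG      → -3
PUSH 10  → -3 10
STORE 2  → -3

-3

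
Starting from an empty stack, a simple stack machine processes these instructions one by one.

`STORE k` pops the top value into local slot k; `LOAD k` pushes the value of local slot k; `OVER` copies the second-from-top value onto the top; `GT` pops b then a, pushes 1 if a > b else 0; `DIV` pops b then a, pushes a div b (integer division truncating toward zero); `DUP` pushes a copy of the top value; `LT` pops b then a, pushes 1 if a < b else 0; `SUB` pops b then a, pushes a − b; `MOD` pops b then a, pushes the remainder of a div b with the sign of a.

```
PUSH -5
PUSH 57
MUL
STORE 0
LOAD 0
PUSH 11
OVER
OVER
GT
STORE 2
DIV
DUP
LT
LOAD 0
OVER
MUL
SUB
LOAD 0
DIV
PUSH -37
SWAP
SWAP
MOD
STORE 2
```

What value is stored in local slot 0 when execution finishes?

PUSH -5  → -5
PUSH 57  → -5 57
MUL      → -285
STORE 0  → (empty)
LOAD 0   → -285
PUSH 11  → -285 11
OVER     → -285 11 -285
OVER     → -285 11 -285 11
GT       → -285 11 0
STORE 2  → -285 11
DIV      → -25
DUP      → -25 -25
LT       → 0
LOAD 0   → 0 -285
OVER     → 0 -285 0
MUL      → 0 0
SUB      → 0
LOAD 0   → 0 -285
DIV      → 0
PUSH -37 → 0 -37
SWAP     → -37 0
SWAP     → 0 -37
MOD      → 0
STORE 2  → (empty)

-285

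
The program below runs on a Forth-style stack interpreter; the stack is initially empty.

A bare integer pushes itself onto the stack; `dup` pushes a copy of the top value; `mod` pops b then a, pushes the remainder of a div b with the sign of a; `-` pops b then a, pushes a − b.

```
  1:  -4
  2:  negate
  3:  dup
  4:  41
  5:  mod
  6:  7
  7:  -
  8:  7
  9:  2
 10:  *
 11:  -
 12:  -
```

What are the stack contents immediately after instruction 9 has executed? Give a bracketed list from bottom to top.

-4     -> -4
negate -> 4
dup    -> 4 4
41     -> 4 4 41
mod    -> 4 4
7      -> 4 4 7
-      -> 4 -3
7      -> 4 -3 7
2      -> 4 -3 7 2

[4, -3, 7, 2]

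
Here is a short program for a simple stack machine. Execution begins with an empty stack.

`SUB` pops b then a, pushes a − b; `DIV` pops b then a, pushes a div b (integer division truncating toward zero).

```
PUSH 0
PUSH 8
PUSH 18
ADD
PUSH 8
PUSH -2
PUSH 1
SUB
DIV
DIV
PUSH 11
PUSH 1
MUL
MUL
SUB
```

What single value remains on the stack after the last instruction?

PUSH 0  : 0
PUSH 8  : 0 8
PUSH 18 : 0 8 18
ADD     : 0 26
PUSH 8  : 0 26 8
PUSH -2 : 0 26 8 -2
PUSH 1  : 0 26 8 -2 1
SUB     : 0 26 8 -3
DIV     : 0 26 -2
DIV     : 0 -13
PUSH 11 : 0 -13 11
PUSH 1  : 0 -13 11 1
MUL     : 0 -13 11
MUL     : 0 -143
SUB     : 143

143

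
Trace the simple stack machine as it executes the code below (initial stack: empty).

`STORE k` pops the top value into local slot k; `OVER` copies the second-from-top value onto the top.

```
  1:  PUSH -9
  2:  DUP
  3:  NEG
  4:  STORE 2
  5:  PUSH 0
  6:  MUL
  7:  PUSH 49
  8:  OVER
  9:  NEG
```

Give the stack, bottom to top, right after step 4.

PUSH -9 : [-9]
DUP     : [-9, -9]
NEG     : [-9, 9]
STORE 2 : [-9]

[-9]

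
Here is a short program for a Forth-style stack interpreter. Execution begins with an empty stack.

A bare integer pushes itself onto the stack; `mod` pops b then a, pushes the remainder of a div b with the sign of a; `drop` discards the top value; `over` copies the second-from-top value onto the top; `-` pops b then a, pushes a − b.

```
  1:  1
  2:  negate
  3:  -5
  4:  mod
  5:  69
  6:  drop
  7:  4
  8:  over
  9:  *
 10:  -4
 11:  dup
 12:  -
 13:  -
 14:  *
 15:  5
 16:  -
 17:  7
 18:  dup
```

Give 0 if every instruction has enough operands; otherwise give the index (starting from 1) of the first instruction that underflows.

0

1      : [1]
negate : [-1]
-5     : [-1, -5]
mod    : [-1]
69     : [-1, 69]
drop   : [-1]
4      : [-1, 4]
over   : [-1, 4, -1]
*      : [-1, -4]
-4     : [-1, -4, -4]
dup    : [-1, -4, -4, -4]
-      : [-1, -4, 0]
-      : [-1, -4]
*      : [4]
5      : [4, 5]
-      : [-1]
7      : [-1, 7]
dup    : [-1, 7, 7]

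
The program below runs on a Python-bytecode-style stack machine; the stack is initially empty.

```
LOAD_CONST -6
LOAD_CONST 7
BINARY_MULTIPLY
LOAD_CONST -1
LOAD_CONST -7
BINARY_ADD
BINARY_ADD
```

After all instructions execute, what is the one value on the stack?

LOAD_CONST -6   -> -6
LOAD_CONST 7    -> -6 7
BINARY_MULTIPLY -> -42
LOAD_CONST -1   -> -42 -1
LOAD_CONST -7   -> -42 -1 -7
BINARY_ADD      -> -42 -8
BINARY_ADD      -> -50

-50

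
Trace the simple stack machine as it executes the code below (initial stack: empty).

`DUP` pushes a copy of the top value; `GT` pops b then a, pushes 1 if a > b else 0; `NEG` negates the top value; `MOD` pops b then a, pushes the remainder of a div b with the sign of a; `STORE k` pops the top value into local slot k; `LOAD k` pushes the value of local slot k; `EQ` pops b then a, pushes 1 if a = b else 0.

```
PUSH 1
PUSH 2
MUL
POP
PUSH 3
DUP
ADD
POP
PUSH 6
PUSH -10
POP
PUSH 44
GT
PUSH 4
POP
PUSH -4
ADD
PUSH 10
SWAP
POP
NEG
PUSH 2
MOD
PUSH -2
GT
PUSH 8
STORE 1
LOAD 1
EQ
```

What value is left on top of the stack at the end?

PUSH 1   → 1
PUSH 2   → 1 2
MUL      → 2
POP      → (empty)
PUSH 3   → 3
DUP      → 3 3
ADD      → 6
POP      → (empty)
PUSH 6   → 6
PUSH -10 → 6 -10
POP      → 6
PUSH 44  → 6 44
GT       → 0
PUSH 4   → 0 4
POP      → 0
PUSH -4  → 0 -4
ADD      → -4
PUSH 10  → -4 10
SWAP     → 10 -4
POP      → 10
NEG      → -10
PUSH 2   → -10 2
MOD      → 0
PUSH -2  → 0 -2
GT       → 1
PUSH 8   → 1 8
STORE 1  → 1
LOAD 1   → 1 8
EQ       → 0

0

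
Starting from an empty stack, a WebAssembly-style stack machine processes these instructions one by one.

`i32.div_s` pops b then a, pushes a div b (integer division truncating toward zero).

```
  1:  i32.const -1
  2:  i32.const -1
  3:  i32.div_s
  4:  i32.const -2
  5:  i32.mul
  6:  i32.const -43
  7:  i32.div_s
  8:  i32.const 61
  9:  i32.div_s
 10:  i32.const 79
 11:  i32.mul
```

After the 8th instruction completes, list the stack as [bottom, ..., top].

i32.const -1  -> [-1]
i32.const -1  -> [-1, -1]
i32.div_s     -> [1]
i32.const -2  -> [1, -2]
i32.mul       -> [-2]
i32.const -43 -> [-2, -43]
i32.div_s     -> [0]
i32.const 61  -> [0, 61]

[0, 61]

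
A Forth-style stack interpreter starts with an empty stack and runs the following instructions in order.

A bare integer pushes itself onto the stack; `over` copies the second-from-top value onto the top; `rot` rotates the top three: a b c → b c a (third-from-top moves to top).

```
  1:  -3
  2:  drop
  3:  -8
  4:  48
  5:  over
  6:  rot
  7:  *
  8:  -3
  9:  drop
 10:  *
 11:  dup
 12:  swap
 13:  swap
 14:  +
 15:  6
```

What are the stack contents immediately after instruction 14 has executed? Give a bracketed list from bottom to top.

-3   → [-3]
drop → []
-8   → [-8]
48   → [-8, 48]
over → [-8, 48, -8]
rot  → [48, -8, -8]
*    → [48, 64]
-3   → [48, 64, -3]
drop → [48, 64]
*    → [3072]
dup  → [3072, 3072]
swap → [3072, 3072]
swap → [3072, 3072]
+    → [6144]

[6144]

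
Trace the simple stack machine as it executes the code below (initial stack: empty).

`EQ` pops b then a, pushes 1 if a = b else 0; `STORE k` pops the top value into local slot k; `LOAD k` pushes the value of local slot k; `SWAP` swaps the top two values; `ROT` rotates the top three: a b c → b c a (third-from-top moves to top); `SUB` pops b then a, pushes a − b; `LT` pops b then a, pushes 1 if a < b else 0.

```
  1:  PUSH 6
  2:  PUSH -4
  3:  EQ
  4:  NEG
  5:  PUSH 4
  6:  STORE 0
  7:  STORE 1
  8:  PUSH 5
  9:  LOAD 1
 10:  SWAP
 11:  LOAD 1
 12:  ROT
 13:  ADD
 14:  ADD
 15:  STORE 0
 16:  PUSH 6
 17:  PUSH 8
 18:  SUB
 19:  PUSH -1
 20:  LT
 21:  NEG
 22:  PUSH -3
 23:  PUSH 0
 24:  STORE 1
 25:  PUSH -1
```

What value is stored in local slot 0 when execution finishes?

PUSH 6  -> [6]
PUSH -4 -> [6, -4]
EQ      -> [0]
NEG     -> [0]
PUSH 4  -> [0, 4]
STORE 0 -> [0]
STORE 1 -> []
PUSH 5  -> [5]
LOAD 1  -> [5, 0]
SWAP    -> [0, 5]
LOAD 1  -> [0, 5, 0]
ROT     -> [5, 0, 0]
ADD     -> [5, 0]
ADD     -> [5]
STORE 0 -> []
PUSH 6  -> [6]
PUSH 8  -> [6, 8]
SUB     -> [-2]
PUSH -1 -> [-2, -1]
LT      -> [1]
NEG     -> [-1]
PUSH -3 -> [-1, -3]
PUSH 0  -> [-1, -3, 0]
STORE 1 -> [-1, -3]
PUSH -1 -> [-1, -3, -1]

5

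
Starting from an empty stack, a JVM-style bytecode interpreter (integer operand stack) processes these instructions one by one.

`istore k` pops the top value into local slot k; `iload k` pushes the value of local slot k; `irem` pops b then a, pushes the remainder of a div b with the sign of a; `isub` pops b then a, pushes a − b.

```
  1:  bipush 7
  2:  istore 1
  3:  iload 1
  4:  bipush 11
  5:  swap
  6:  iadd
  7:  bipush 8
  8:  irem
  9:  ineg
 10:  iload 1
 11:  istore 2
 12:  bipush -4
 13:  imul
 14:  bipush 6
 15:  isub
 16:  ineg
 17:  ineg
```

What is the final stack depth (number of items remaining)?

bipush 7  : 7
istore 1  : (empty)
iload 1   : 7
bipush 11 : 7 11
swap      : 11 7
iadd      : 18
bipush 8  : 18 8
irem      : 2
ineg      : -2
iload 1   : -2 7
istore 2  : -2
bipush -4 : -2 -4
imul      : 8
bipush 6  : 8 6
isub      : 2
ineg      : -2
ineg      : 2

1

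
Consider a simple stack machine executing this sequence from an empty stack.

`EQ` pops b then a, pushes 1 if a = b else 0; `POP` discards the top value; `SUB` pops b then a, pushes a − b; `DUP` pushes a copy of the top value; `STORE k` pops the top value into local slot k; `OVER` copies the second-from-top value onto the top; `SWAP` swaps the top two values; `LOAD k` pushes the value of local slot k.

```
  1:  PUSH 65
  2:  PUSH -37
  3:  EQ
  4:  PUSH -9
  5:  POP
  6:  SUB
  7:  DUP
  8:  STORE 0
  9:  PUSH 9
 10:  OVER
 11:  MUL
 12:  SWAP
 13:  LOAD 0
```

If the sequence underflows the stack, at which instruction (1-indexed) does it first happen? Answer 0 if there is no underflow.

6

PUSH 65  -> 65
PUSH -37 -> 65 -37
EQ       -> 0
PUSH -9  -> 0 -9
POP      -> 0
SUB  — needs 2 operands, stack has 1 → underflow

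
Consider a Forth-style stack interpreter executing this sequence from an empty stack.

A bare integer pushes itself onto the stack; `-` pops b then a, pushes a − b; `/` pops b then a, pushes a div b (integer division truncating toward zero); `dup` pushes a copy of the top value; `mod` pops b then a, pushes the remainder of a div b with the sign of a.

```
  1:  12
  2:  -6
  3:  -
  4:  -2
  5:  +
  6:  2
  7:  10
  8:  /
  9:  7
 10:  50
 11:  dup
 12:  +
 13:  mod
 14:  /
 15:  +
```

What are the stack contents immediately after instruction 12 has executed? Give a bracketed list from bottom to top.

12  : 12
-6  : 12 -6
-   : 18
-2  : 18 -2
+   : 16
2   : 16 2
10  : 16 2 10
/   : 16 0
7   : 16 0 7
50  : 16 0 7 50
dup : 16 0 7 50 50
+   : 16 0 7 100

[16, 0, 7, 100]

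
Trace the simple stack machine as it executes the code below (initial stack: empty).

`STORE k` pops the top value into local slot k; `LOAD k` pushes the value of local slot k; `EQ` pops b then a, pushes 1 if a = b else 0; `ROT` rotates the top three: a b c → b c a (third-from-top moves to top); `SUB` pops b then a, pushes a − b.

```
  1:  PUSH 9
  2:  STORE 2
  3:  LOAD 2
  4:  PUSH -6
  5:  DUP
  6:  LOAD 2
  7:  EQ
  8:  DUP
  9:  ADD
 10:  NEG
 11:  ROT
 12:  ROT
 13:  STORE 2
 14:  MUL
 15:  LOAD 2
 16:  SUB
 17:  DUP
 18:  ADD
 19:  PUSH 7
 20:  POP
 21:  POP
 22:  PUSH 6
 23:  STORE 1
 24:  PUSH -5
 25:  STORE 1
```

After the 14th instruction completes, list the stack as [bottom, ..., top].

[0]

PUSH 9   9
STORE 2  (empty)
LOAD 2   9
PUSH -6  9 -6
DUP      9 -6 -6
LOAD 2   9 -6 -6 9
EQ       9 -6 0
DUP      9 -6 0 0
ADD      9 -6 0
NEG      9 -6 0
ROT      -6 0 9
ROT      0 9 -6
STORE 2  0 9
MUL      0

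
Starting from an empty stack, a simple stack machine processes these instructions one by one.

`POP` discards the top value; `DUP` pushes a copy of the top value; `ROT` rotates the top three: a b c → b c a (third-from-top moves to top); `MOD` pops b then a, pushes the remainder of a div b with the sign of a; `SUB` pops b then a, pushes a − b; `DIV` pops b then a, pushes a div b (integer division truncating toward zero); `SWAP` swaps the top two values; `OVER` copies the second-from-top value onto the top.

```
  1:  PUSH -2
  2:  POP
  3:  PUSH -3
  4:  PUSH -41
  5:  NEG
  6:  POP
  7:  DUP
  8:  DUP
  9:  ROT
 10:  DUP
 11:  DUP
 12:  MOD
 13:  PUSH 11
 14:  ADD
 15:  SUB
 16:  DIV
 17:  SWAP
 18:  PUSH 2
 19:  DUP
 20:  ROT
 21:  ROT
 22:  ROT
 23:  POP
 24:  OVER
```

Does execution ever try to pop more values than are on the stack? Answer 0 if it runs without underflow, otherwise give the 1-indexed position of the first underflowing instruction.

0

PUSH -2  -> [-2]
POP      -> []
PUSH -3  -> [-3]
PUSH -41 -> [-3, -41]
NEG      -> [-3, 41]
POP      -> [-3]
DUP      -> [-3, -3]
DUP      -> [-3, -3, -3]
ROT      -> [-3, -3, -3]
DUP      -> [-3, -3, -3, -3]
DUP      -> [-3, -3, -3, -3, -3]
MOD      -> [-3, -3, -3, 0]
PUSH 11  -> [-3, -3, -3, 0, 11]
ADD      -> [-3, -3, -3, 11]
SUB      -> [-3, -3, -14]
DIV      -> [-3, 0]
SWAP     -> [0, -3]
PUSH 2   -> [0, -3, 2]
DUP      -> [0, -3, 2, 2]
ROT      -> [0, 2, 2, -3]
ROT      -> [0, 2, -3, 2]
ROT      -> [0, -3, 2, 2]
POP      -> [0, -3, 2]
OVER     -> [0, -3, 2, -3]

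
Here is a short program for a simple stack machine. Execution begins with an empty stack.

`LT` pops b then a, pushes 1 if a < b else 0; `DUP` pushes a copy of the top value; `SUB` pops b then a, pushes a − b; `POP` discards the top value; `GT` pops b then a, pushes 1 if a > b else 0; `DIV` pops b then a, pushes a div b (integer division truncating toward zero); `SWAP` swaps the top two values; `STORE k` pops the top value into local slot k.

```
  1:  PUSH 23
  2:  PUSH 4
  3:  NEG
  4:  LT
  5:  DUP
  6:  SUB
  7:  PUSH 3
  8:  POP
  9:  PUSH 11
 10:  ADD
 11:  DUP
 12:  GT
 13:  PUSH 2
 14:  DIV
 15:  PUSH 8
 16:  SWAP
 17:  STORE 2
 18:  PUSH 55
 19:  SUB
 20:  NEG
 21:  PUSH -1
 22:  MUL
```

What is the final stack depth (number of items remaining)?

1

PUSH 23 : [23]
PUSH 4  : [23, 4]
NEG     : [23, -4]
LT      : [0]
DUP     : [0, 0]
SUB     : [0]
PUSH 3  : [0, 3]
POP     : [0]
PUSH 11 : [0, 11]
ADD     : [11]
DUP     : [11, 11]
GT      : [0]
PUSH 2  : [0, 2]
DIV     : [0]
PUSH 8  : [0, 8]
SWAP    : [8, 0]
STORE 2 : [8]
PUSH 55 : [8, 55]
SUB     : [-47]
NEG     : [47]
PUSH -1 : [47, -1]
MUL     : [-47]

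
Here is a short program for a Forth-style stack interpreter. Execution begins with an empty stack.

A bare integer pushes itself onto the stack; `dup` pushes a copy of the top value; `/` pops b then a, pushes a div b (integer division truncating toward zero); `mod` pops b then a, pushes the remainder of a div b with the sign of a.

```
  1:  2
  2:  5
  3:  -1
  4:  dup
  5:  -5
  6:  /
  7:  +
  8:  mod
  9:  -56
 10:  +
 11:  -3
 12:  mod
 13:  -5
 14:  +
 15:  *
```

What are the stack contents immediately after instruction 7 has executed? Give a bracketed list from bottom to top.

[2, 5, -1]

2   → [2]
5   → [2, 5]
-1  → [2, 5, -1]
dup → [2, 5, -1, -1]
-5  → [2, 5, -1, -1, -5]
/   → [2, 5, -1, 0]
+   → [2, 5, -1]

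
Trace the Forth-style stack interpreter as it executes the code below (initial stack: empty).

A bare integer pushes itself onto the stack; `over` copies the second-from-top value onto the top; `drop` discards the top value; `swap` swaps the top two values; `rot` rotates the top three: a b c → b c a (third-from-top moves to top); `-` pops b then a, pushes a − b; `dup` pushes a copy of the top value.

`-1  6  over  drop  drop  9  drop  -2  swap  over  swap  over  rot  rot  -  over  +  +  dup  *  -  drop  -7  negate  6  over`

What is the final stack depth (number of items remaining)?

3

-1     -> -1
6      -> -1 6
over   -> -1 6 -1
drop   -> -1 6
drop   -> -1
9      -> -1 9
drop   -> -1
-2     -> -1 -2
swap   -> -2 -1
over   -> -2 -1 -2
swap   -> -2 -2 -1
over   -> -2 -2 -1 -2
rot    -> -2 -1 -2 -2
rot    -> -2 -2 -2 -1
-      -> -2 -2 -1
over   -> -2 -2 -1 -2
+      -> -2 -2 -3
+      -> -2 -5
dup    -> -2 -5 -5
*      -> -2 25
-      -> -27
drop   -> (empty)
-7     -> -7
negate -> 7
6      -> 7 6
over   -> 7 6 7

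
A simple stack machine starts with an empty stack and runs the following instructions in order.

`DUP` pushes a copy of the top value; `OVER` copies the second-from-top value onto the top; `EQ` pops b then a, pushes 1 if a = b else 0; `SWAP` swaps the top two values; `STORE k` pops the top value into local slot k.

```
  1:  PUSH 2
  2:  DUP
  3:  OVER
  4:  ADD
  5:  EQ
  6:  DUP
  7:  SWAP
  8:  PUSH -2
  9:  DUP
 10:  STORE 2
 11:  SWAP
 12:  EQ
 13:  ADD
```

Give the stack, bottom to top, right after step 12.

[0, 0]

PUSH 2  → 2
DUP     → 2 2
OVER    → 2 2 2
ADD     → 2 4
EQ      → 0
DUP     → 0 0
SWAP    → 0 0
PUSH -2 → 0 0 -2
DUP     → 0 0 -2 -2
STORE 2 → 0 0 -2
SWAP    → 0 -2 0
EQ      → 0 0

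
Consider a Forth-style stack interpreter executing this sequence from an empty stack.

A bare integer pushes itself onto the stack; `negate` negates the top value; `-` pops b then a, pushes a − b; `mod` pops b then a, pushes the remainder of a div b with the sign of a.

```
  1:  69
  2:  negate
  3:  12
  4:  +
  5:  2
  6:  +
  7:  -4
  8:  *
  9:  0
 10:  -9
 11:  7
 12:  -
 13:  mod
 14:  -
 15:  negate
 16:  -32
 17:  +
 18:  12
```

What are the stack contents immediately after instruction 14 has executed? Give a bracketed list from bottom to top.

[220]

69     → 69
negate → -69
12     → -69 12
+      → -57
2      → -57 2
+      → -55
-4     → -55 -4
*      → 220
0      → 220 0
-9     → 220 0 -9
7      → 220 0 -9 7
-      → 220 0 -16
mod    → 220 0
-      → 220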